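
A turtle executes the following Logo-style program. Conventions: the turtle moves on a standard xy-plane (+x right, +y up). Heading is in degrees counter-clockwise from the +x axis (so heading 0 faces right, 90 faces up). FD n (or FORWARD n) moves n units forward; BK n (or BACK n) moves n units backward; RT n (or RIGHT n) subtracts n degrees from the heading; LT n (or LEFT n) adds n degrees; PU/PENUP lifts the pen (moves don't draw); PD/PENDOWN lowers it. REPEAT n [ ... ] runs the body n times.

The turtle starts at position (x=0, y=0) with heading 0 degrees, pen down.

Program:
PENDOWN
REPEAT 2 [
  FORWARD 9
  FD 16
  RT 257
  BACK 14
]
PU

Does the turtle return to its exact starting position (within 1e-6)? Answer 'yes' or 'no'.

Executing turtle program step by step:
Start: pos=(0,0), heading=0, pen down
PD: pen down
REPEAT 2 [
  -- iteration 1/2 --
  FD 9: (0,0) -> (9,0) [heading=0, draw]
  FD 16: (9,0) -> (25,0) [heading=0, draw]
  RT 257: heading 0 -> 103
  BK 14: (25,0) -> (28.149,-13.641) [heading=103, draw]
  -- iteration 2/2 --
  FD 9: (28.149,-13.641) -> (26.125,-4.872) [heading=103, draw]
  FD 16: (26.125,-4.872) -> (22.526,10.718) [heading=103, draw]
  RT 257: heading 103 -> 206
  BK 14: (22.526,10.718) -> (35.109,16.855) [heading=206, draw]
]
PU: pen up
Final: pos=(35.109,16.855), heading=206, 6 segment(s) drawn

Start position: (0, 0)
Final position: (35.109, 16.855)
Distance = 38.945; >= 1e-6 -> NOT closed

Answer: no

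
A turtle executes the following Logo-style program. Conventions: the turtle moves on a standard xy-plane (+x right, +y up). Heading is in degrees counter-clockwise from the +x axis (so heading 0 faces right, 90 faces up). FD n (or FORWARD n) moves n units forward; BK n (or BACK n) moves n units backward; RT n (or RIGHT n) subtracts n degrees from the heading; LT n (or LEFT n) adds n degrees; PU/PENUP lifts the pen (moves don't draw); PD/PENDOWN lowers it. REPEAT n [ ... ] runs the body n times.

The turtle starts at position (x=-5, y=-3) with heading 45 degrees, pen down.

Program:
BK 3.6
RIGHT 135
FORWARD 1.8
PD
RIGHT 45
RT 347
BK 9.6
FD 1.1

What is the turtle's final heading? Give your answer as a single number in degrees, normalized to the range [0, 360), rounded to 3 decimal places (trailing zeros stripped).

Executing turtle program step by step:
Start: pos=(-5,-3), heading=45, pen down
BK 3.6: (-5,-3) -> (-7.546,-5.546) [heading=45, draw]
RT 135: heading 45 -> 270
FD 1.8: (-7.546,-5.546) -> (-7.546,-7.346) [heading=270, draw]
PD: pen down
RT 45: heading 270 -> 225
RT 347: heading 225 -> 238
BK 9.6: (-7.546,-7.346) -> (-2.458,0.796) [heading=238, draw]
FD 1.1: (-2.458,0.796) -> (-3.041,-0.137) [heading=238, draw]
Final: pos=(-3.041,-0.137), heading=238, 4 segment(s) drawn

Answer: 238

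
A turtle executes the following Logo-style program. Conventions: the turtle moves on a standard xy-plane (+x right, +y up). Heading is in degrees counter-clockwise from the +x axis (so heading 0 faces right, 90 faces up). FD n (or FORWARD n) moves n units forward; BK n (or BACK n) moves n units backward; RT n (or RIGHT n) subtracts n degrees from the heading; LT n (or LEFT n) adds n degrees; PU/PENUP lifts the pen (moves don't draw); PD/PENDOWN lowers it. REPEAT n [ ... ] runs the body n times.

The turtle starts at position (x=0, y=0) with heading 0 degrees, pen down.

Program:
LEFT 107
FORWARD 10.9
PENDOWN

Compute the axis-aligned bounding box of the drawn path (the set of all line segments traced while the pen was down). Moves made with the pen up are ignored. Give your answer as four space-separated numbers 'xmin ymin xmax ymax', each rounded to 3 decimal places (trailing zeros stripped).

Answer: -3.187 0 0 10.424

Derivation:
Executing turtle program step by step:
Start: pos=(0,0), heading=0, pen down
LT 107: heading 0 -> 107
FD 10.9: (0,0) -> (-3.187,10.424) [heading=107, draw]
PD: pen down
Final: pos=(-3.187,10.424), heading=107, 1 segment(s) drawn

Segment endpoints: x in {-3.187, 0}, y in {0, 10.424}
xmin=-3.187, ymin=0, xmax=0, ymax=10.424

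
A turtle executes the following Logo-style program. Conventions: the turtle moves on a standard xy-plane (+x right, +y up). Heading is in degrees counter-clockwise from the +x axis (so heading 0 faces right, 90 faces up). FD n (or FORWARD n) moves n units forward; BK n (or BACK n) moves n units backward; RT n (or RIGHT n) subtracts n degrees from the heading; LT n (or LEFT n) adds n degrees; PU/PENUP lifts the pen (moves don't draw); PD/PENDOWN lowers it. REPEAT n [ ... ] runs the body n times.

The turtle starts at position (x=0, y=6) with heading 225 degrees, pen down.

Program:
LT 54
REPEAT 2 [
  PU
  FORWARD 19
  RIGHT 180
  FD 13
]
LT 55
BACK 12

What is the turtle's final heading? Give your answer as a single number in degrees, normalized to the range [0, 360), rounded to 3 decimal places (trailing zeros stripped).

Answer: 334

Derivation:
Executing turtle program step by step:
Start: pos=(0,6), heading=225, pen down
LT 54: heading 225 -> 279
REPEAT 2 [
  -- iteration 1/2 --
  PU: pen up
  FD 19: (0,6) -> (2.972,-12.766) [heading=279, move]
  RT 180: heading 279 -> 99
  FD 13: (2.972,-12.766) -> (0.939,0.074) [heading=99, move]
  -- iteration 2/2 --
  PU: pen up
  FD 19: (0.939,0.074) -> (-2.034,18.84) [heading=99, move]
  RT 180: heading 99 -> 279
  FD 13: (-2.034,18.84) -> (0,6) [heading=279, move]
]
LT 55: heading 279 -> 334
BK 12: (0,6) -> (-10.786,11.26) [heading=334, move]
Final: pos=(-10.786,11.26), heading=334, 0 segment(s) drawn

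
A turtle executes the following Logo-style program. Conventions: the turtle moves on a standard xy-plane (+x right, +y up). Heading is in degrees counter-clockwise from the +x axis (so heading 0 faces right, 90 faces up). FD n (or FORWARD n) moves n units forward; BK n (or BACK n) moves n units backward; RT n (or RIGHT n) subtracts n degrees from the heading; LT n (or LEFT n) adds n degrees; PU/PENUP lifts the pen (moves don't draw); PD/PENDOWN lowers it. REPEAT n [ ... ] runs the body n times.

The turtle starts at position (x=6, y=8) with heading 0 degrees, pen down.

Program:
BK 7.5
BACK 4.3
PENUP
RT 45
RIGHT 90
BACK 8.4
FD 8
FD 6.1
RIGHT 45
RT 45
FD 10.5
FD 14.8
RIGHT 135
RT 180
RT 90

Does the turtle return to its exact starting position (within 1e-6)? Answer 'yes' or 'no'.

Answer: no

Derivation:
Executing turtle program step by step:
Start: pos=(6,8), heading=0, pen down
BK 7.5: (6,8) -> (-1.5,8) [heading=0, draw]
BK 4.3: (-1.5,8) -> (-5.8,8) [heading=0, draw]
PU: pen up
RT 45: heading 0 -> 315
RT 90: heading 315 -> 225
BK 8.4: (-5.8,8) -> (0.14,13.94) [heading=225, move]
FD 8: (0.14,13.94) -> (-5.517,8.283) [heading=225, move]
FD 6.1: (-5.517,8.283) -> (-9.831,3.969) [heading=225, move]
RT 45: heading 225 -> 180
RT 45: heading 180 -> 135
FD 10.5: (-9.831,3.969) -> (-17.255,11.394) [heading=135, move]
FD 14.8: (-17.255,11.394) -> (-27.72,21.859) [heading=135, move]
RT 135: heading 135 -> 0
RT 180: heading 0 -> 180
RT 90: heading 180 -> 90
Final: pos=(-27.72,21.859), heading=90, 2 segment(s) drawn

Start position: (6, 8)
Final position: (-27.72, 21.859)
Distance = 36.457; >= 1e-6 -> NOT closed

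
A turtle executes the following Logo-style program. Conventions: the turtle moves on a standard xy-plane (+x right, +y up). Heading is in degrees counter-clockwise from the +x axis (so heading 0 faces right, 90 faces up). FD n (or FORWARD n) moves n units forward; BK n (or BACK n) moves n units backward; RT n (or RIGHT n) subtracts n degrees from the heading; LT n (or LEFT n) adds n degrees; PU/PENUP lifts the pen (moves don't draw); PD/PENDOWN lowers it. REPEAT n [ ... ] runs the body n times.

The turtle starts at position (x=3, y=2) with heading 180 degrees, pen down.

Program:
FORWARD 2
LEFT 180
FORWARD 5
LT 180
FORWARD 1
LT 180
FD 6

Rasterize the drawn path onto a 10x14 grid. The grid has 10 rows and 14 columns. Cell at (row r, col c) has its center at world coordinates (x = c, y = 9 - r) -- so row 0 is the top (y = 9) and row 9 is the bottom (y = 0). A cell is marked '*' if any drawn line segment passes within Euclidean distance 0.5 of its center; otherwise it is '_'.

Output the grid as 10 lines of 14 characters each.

Segment 0: (3,2) -> (1,2)
Segment 1: (1,2) -> (6,2)
Segment 2: (6,2) -> (5,2)
Segment 3: (5,2) -> (11,2)

Answer: ______________
______________
______________
______________
______________
______________
______________
_***********__
______________
______________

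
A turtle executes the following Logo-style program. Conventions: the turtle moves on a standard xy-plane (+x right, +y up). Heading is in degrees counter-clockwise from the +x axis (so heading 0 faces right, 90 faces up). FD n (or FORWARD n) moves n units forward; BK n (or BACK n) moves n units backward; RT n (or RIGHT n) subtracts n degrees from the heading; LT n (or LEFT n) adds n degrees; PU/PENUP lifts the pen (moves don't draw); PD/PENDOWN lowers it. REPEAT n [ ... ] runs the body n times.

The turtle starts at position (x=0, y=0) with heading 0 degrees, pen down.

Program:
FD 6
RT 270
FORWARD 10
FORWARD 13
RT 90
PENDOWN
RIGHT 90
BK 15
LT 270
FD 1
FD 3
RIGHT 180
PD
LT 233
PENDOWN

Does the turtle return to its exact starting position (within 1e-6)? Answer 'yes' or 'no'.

Answer: no

Derivation:
Executing turtle program step by step:
Start: pos=(0,0), heading=0, pen down
FD 6: (0,0) -> (6,0) [heading=0, draw]
RT 270: heading 0 -> 90
FD 10: (6,0) -> (6,10) [heading=90, draw]
FD 13: (6,10) -> (6,23) [heading=90, draw]
RT 90: heading 90 -> 0
PD: pen down
RT 90: heading 0 -> 270
BK 15: (6,23) -> (6,38) [heading=270, draw]
LT 270: heading 270 -> 180
FD 1: (6,38) -> (5,38) [heading=180, draw]
FD 3: (5,38) -> (2,38) [heading=180, draw]
RT 180: heading 180 -> 0
PD: pen down
LT 233: heading 0 -> 233
PD: pen down
Final: pos=(2,38), heading=233, 6 segment(s) drawn

Start position: (0, 0)
Final position: (2, 38)
Distance = 38.053; >= 1e-6 -> NOT closed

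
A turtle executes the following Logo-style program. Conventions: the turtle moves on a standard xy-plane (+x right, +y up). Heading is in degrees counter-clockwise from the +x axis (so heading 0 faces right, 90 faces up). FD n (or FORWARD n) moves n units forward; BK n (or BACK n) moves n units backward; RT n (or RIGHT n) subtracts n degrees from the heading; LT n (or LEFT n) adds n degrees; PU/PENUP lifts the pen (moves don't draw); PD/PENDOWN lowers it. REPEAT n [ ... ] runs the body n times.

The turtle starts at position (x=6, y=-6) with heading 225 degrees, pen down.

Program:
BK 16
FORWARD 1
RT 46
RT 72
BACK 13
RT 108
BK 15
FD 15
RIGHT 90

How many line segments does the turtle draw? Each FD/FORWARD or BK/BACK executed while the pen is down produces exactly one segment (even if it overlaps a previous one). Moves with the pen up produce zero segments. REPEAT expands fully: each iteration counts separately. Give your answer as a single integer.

Executing turtle program step by step:
Start: pos=(6,-6), heading=225, pen down
BK 16: (6,-6) -> (17.314,5.314) [heading=225, draw]
FD 1: (17.314,5.314) -> (16.607,4.607) [heading=225, draw]
RT 46: heading 225 -> 179
RT 72: heading 179 -> 107
BK 13: (16.607,4.607) -> (20.407,-7.825) [heading=107, draw]
RT 108: heading 107 -> 359
BK 15: (20.407,-7.825) -> (5.41,-7.564) [heading=359, draw]
FD 15: (5.41,-7.564) -> (20.407,-7.825) [heading=359, draw]
RT 90: heading 359 -> 269
Final: pos=(20.407,-7.825), heading=269, 5 segment(s) drawn
Segments drawn: 5

Answer: 5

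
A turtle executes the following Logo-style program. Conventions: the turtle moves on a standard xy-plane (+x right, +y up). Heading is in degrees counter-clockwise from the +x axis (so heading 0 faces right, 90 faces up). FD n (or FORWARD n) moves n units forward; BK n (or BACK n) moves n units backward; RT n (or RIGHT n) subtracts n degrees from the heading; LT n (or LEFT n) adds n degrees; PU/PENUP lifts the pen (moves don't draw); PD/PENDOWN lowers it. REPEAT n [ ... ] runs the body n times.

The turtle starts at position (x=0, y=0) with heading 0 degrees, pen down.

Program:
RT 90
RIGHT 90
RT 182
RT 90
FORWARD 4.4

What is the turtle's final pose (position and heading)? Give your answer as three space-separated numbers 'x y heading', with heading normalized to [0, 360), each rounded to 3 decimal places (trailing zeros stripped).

Executing turtle program step by step:
Start: pos=(0,0), heading=0, pen down
RT 90: heading 0 -> 270
RT 90: heading 270 -> 180
RT 182: heading 180 -> 358
RT 90: heading 358 -> 268
FD 4.4: (0,0) -> (-0.154,-4.397) [heading=268, draw]
Final: pos=(-0.154,-4.397), heading=268, 1 segment(s) drawn

Answer: -0.154 -4.397 268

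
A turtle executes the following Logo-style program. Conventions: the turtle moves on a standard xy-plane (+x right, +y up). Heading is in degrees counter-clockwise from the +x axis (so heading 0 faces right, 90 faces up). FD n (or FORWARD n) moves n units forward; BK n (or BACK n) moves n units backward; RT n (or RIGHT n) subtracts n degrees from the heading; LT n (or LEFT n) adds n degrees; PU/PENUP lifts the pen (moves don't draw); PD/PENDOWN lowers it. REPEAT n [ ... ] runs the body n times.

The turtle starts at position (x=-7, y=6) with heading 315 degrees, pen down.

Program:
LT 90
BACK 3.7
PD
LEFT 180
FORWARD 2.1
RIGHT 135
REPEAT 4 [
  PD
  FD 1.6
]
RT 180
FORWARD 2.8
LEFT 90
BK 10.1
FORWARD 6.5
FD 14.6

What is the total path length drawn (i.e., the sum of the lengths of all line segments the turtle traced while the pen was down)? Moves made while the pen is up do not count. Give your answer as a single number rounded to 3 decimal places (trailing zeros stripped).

Executing turtle program step by step:
Start: pos=(-7,6), heading=315, pen down
LT 90: heading 315 -> 45
BK 3.7: (-7,6) -> (-9.616,3.384) [heading=45, draw]
PD: pen down
LT 180: heading 45 -> 225
FD 2.1: (-9.616,3.384) -> (-11.101,1.899) [heading=225, draw]
RT 135: heading 225 -> 90
REPEAT 4 [
  -- iteration 1/4 --
  PD: pen down
  FD 1.6: (-11.101,1.899) -> (-11.101,3.499) [heading=90, draw]
  -- iteration 2/4 --
  PD: pen down
  FD 1.6: (-11.101,3.499) -> (-11.101,5.099) [heading=90, draw]
  -- iteration 3/4 --
  PD: pen down
  FD 1.6: (-11.101,5.099) -> (-11.101,6.699) [heading=90, draw]
  -- iteration 4/4 --
  PD: pen down
  FD 1.6: (-11.101,6.699) -> (-11.101,8.299) [heading=90, draw]
]
RT 180: heading 90 -> 270
FD 2.8: (-11.101,8.299) -> (-11.101,5.499) [heading=270, draw]
LT 90: heading 270 -> 0
BK 10.1: (-11.101,5.499) -> (-21.201,5.499) [heading=0, draw]
FD 6.5: (-21.201,5.499) -> (-14.701,5.499) [heading=0, draw]
FD 14.6: (-14.701,5.499) -> (-0.101,5.499) [heading=0, draw]
Final: pos=(-0.101,5.499), heading=0, 10 segment(s) drawn

Segment lengths:
  seg 1: (-7,6) -> (-9.616,3.384), length = 3.7
  seg 2: (-9.616,3.384) -> (-11.101,1.899), length = 2.1
  seg 3: (-11.101,1.899) -> (-11.101,3.499), length = 1.6
  seg 4: (-11.101,3.499) -> (-11.101,5.099), length = 1.6
  seg 5: (-11.101,5.099) -> (-11.101,6.699), length = 1.6
  seg 6: (-11.101,6.699) -> (-11.101,8.299), length = 1.6
  seg 7: (-11.101,8.299) -> (-11.101,5.499), length = 2.8
  seg 8: (-11.101,5.499) -> (-21.201,5.499), length = 10.1
  seg 9: (-21.201,5.499) -> (-14.701,5.499), length = 6.5
  seg 10: (-14.701,5.499) -> (-0.101,5.499), length = 14.6
Total = 46.2

Answer: 46.2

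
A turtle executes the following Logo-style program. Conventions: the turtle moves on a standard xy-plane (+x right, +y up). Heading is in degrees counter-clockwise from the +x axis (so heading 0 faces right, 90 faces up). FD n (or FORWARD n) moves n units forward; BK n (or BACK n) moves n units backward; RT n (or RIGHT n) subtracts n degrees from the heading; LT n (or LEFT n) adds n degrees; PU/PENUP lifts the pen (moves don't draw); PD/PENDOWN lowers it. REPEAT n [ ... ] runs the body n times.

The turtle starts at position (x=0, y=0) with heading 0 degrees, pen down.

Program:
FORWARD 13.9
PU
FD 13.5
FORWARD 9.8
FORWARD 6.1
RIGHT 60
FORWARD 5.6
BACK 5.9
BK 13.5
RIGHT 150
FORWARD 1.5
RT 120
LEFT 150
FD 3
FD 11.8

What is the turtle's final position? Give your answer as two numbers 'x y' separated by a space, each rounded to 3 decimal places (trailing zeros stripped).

Executing turtle program step by step:
Start: pos=(0,0), heading=0, pen down
FD 13.9: (0,0) -> (13.9,0) [heading=0, draw]
PU: pen up
FD 13.5: (13.9,0) -> (27.4,0) [heading=0, move]
FD 9.8: (27.4,0) -> (37.2,0) [heading=0, move]
FD 6.1: (37.2,0) -> (43.3,0) [heading=0, move]
RT 60: heading 0 -> 300
FD 5.6: (43.3,0) -> (46.1,-4.85) [heading=300, move]
BK 5.9: (46.1,-4.85) -> (43.15,0.26) [heading=300, move]
BK 13.5: (43.15,0.26) -> (36.4,11.951) [heading=300, move]
RT 150: heading 300 -> 150
FD 1.5: (36.4,11.951) -> (35.101,12.701) [heading=150, move]
RT 120: heading 150 -> 30
LT 150: heading 30 -> 180
FD 3: (35.101,12.701) -> (32.101,12.701) [heading=180, move]
FD 11.8: (32.101,12.701) -> (20.301,12.701) [heading=180, move]
Final: pos=(20.301,12.701), heading=180, 1 segment(s) drawn

Answer: 20.301 12.701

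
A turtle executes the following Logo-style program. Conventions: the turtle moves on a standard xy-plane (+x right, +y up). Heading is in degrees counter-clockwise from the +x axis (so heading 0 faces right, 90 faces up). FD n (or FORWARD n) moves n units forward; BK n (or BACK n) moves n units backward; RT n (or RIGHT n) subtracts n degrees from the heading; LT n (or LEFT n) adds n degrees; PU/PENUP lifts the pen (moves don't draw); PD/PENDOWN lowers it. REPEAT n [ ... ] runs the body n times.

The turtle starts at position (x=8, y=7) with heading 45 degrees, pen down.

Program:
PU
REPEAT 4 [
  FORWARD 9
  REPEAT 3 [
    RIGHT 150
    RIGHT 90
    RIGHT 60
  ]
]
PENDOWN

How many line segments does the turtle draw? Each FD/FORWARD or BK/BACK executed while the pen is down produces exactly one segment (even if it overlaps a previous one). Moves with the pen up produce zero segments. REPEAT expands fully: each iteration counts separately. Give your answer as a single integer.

Answer: 0

Derivation:
Executing turtle program step by step:
Start: pos=(8,7), heading=45, pen down
PU: pen up
REPEAT 4 [
  -- iteration 1/4 --
  FD 9: (8,7) -> (14.364,13.364) [heading=45, move]
  REPEAT 3 [
    -- iteration 1/3 --
    RT 150: heading 45 -> 255
    RT 90: heading 255 -> 165
    RT 60: heading 165 -> 105
    -- iteration 2/3 --
    RT 150: heading 105 -> 315
    RT 90: heading 315 -> 225
    RT 60: heading 225 -> 165
    -- iteration 3/3 --
    RT 150: heading 165 -> 15
    RT 90: heading 15 -> 285
    RT 60: heading 285 -> 225
  ]
  -- iteration 2/4 --
  FD 9: (14.364,13.364) -> (8,7) [heading=225, move]
  REPEAT 3 [
    -- iteration 1/3 --
    RT 150: heading 225 -> 75
    RT 90: heading 75 -> 345
    RT 60: heading 345 -> 285
    -- iteration 2/3 --
    RT 150: heading 285 -> 135
    RT 90: heading 135 -> 45
    RT 60: heading 45 -> 345
    -- iteration 3/3 --
    RT 150: heading 345 -> 195
    RT 90: heading 195 -> 105
    RT 60: heading 105 -> 45
  ]
  -- iteration 3/4 --
  FD 9: (8,7) -> (14.364,13.364) [heading=45, move]
  REPEAT 3 [
    -- iteration 1/3 --
    RT 150: heading 45 -> 255
    RT 90: heading 255 -> 165
    RT 60: heading 165 -> 105
    -- iteration 2/3 --
    RT 150: heading 105 -> 315
    RT 90: heading 315 -> 225
    RT 60: heading 225 -> 165
    -- iteration 3/3 --
    RT 150: heading 165 -> 15
    RT 90: heading 15 -> 285
    RT 60: heading 285 -> 225
  ]
  -- iteration 4/4 --
  FD 9: (14.364,13.364) -> (8,7) [heading=225, move]
  REPEAT 3 [
    -- iteration 1/3 --
    RT 150: heading 225 -> 75
    RT 90: heading 75 -> 345
    RT 60: heading 345 -> 285
    -- iteration 2/3 --
    RT 150: heading 285 -> 135
    RT 90: heading 135 -> 45
    RT 60: heading 45 -> 345
    -- iteration 3/3 --
    RT 150: heading 345 -> 195
    RT 90: heading 195 -> 105
    RT 60: heading 105 -> 45
  ]
]
PD: pen down
Final: pos=(8,7), heading=45, 0 segment(s) drawn
Segments drawn: 0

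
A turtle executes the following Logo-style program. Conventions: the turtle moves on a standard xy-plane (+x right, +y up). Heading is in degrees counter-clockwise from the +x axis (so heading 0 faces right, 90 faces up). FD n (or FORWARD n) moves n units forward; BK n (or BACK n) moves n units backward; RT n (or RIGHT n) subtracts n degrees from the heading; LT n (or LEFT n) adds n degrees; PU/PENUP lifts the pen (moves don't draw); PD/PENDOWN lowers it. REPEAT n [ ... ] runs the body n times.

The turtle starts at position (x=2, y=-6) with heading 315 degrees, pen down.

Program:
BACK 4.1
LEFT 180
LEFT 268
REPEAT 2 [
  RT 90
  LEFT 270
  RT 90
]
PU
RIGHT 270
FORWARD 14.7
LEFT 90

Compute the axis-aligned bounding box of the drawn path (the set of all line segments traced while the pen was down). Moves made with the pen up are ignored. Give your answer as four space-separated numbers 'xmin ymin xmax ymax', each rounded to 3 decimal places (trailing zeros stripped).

Executing turtle program step by step:
Start: pos=(2,-6), heading=315, pen down
BK 4.1: (2,-6) -> (-0.899,-3.101) [heading=315, draw]
LT 180: heading 315 -> 135
LT 268: heading 135 -> 43
REPEAT 2 [
  -- iteration 1/2 --
  RT 90: heading 43 -> 313
  LT 270: heading 313 -> 223
  RT 90: heading 223 -> 133
  -- iteration 2/2 --
  RT 90: heading 133 -> 43
  LT 270: heading 43 -> 313
  RT 90: heading 313 -> 223
]
PU: pen up
RT 270: heading 223 -> 313
FD 14.7: (-0.899,-3.101) -> (9.126,-13.852) [heading=313, move]
LT 90: heading 313 -> 43
Final: pos=(9.126,-13.852), heading=43, 1 segment(s) drawn

Segment endpoints: x in {-0.899, 2}, y in {-6, -3.101}
xmin=-0.899, ymin=-6, xmax=2, ymax=-3.101

Answer: -0.899 -6 2 -3.101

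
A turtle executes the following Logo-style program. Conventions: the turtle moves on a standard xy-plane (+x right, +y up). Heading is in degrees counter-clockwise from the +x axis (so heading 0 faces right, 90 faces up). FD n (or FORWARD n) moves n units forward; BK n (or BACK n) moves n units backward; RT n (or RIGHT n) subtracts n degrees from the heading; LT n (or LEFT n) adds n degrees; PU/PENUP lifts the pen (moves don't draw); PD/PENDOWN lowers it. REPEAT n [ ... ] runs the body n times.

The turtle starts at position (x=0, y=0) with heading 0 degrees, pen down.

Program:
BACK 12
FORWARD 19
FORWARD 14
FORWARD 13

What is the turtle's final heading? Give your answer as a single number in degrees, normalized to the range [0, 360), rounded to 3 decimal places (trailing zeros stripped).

Answer: 0

Derivation:
Executing turtle program step by step:
Start: pos=(0,0), heading=0, pen down
BK 12: (0,0) -> (-12,0) [heading=0, draw]
FD 19: (-12,0) -> (7,0) [heading=0, draw]
FD 14: (7,0) -> (21,0) [heading=0, draw]
FD 13: (21,0) -> (34,0) [heading=0, draw]
Final: pos=(34,0), heading=0, 4 segment(s) drawn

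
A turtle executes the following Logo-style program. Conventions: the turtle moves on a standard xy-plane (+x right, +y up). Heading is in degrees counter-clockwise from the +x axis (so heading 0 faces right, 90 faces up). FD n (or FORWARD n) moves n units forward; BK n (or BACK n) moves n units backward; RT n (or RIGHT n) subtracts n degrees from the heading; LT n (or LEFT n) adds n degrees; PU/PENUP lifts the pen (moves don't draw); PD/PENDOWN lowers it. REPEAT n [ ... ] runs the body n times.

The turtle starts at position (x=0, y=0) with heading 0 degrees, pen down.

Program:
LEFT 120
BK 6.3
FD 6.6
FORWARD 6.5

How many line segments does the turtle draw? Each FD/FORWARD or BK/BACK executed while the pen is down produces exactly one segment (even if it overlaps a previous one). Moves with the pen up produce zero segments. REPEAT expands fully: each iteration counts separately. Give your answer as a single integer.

Answer: 3

Derivation:
Executing turtle program step by step:
Start: pos=(0,0), heading=0, pen down
LT 120: heading 0 -> 120
BK 6.3: (0,0) -> (3.15,-5.456) [heading=120, draw]
FD 6.6: (3.15,-5.456) -> (-0.15,0.26) [heading=120, draw]
FD 6.5: (-0.15,0.26) -> (-3.4,5.889) [heading=120, draw]
Final: pos=(-3.4,5.889), heading=120, 3 segment(s) drawn
Segments drawn: 3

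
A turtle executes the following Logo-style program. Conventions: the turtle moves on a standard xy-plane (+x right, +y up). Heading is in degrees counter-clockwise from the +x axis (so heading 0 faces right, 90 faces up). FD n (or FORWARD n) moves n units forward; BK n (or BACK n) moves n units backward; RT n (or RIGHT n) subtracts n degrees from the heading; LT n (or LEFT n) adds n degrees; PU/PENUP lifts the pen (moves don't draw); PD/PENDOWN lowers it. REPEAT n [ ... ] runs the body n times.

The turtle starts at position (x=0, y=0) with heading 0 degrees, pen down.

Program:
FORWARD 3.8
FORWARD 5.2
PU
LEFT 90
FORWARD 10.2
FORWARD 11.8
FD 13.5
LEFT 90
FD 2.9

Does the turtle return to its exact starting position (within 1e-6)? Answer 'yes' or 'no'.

Executing turtle program step by step:
Start: pos=(0,0), heading=0, pen down
FD 3.8: (0,0) -> (3.8,0) [heading=0, draw]
FD 5.2: (3.8,0) -> (9,0) [heading=0, draw]
PU: pen up
LT 90: heading 0 -> 90
FD 10.2: (9,0) -> (9,10.2) [heading=90, move]
FD 11.8: (9,10.2) -> (9,22) [heading=90, move]
FD 13.5: (9,22) -> (9,35.5) [heading=90, move]
LT 90: heading 90 -> 180
FD 2.9: (9,35.5) -> (6.1,35.5) [heading=180, move]
Final: pos=(6.1,35.5), heading=180, 2 segment(s) drawn

Start position: (0, 0)
Final position: (6.1, 35.5)
Distance = 36.02; >= 1e-6 -> NOT closed

Answer: no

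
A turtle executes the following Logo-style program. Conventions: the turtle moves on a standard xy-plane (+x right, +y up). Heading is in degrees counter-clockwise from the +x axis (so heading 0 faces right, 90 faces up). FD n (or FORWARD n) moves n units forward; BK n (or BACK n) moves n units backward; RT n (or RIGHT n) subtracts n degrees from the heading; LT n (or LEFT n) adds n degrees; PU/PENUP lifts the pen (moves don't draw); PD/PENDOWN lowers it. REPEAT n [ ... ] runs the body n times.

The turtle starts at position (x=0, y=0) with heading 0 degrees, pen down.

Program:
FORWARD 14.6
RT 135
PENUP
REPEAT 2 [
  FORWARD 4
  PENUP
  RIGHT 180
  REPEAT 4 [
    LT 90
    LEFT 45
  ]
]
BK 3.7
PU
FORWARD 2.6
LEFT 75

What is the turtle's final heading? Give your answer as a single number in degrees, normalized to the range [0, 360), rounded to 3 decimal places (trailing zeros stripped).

Answer: 300

Derivation:
Executing turtle program step by step:
Start: pos=(0,0), heading=0, pen down
FD 14.6: (0,0) -> (14.6,0) [heading=0, draw]
RT 135: heading 0 -> 225
PU: pen up
REPEAT 2 [
  -- iteration 1/2 --
  FD 4: (14.6,0) -> (11.772,-2.828) [heading=225, move]
  PU: pen up
  RT 180: heading 225 -> 45
  REPEAT 4 [
    -- iteration 1/4 --
    LT 90: heading 45 -> 135
    LT 45: heading 135 -> 180
    -- iteration 2/4 --
    LT 90: heading 180 -> 270
    LT 45: heading 270 -> 315
    -- iteration 3/4 --
    LT 90: heading 315 -> 45
    LT 45: heading 45 -> 90
    -- iteration 4/4 --
    LT 90: heading 90 -> 180
    LT 45: heading 180 -> 225
  ]
  -- iteration 2/2 --
  FD 4: (11.772,-2.828) -> (8.943,-5.657) [heading=225, move]
  PU: pen up
  RT 180: heading 225 -> 45
  REPEAT 4 [
    -- iteration 1/4 --
    LT 90: heading 45 -> 135
    LT 45: heading 135 -> 180
    -- iteration 2/4 --
    LT 90: heading 180 -> 270
    LT 45: heading 270 -> 315
    -- iteration 3/4 --
    LT 90: heading 315 -> 45
    LT 45: heading 45 -> 90
    -- iteration 4/4 --
    LT 90: heading 90 -> 180
    LT 45: heading 180 -> 225
  ]
]
BK 3.7: (8.943,-5.657) -> (11.559,-3.041) [heading=225, move]
PU: pen up
FD 2.6: (11.559,-3.041) -> (9.721,-4.879) [heading=225, move]
LT 75: heading 225 -> 300
Final: pos=(9.721,-4.879), heading=300, 1 segment(s) drawn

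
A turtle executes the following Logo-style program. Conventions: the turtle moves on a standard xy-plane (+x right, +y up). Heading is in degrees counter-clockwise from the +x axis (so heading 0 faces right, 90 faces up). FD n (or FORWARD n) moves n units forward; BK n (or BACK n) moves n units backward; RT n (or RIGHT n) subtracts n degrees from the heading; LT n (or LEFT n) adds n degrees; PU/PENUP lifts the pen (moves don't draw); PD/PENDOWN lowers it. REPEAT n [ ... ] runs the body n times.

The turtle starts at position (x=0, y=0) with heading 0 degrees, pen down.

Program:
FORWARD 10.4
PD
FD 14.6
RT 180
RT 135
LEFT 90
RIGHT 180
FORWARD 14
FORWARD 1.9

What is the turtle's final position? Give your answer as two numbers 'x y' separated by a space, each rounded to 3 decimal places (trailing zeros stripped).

Answer: 36.243 -11.243

Derivation:
Executing turtle program step by step:
Start: pos=(0,0), heading=0, pen down
FD 10.4: (0,0) -> (10.4,0) [heading=0, draw]
PD: pen down
FD 14.6: (10.4,0) -> (25,0) [heading=0, draw]
RT 180: heading 0 -> 180
RT 135: heading 180 -> 45
LT 90: heading 45 -> 135
RT 180: heading 135 -> 315
FD 14: (25,0) -> (34.899,-9.899) [heading=315, draw]
FD 1.9: (34.899,-9.899) -> (36.243,-11.243) [heading=315, draw]
Final: pos=(36.243,-11.243), heading=315, 4 segment(s) drawn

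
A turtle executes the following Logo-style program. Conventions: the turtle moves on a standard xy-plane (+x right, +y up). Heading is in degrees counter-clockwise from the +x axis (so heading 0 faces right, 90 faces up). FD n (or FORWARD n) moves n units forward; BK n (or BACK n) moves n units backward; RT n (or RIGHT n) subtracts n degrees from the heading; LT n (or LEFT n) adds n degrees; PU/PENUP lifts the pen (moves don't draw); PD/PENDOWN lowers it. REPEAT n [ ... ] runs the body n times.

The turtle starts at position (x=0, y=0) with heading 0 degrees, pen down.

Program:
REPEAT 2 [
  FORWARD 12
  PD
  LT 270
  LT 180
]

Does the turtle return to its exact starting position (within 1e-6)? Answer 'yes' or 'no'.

Answer: no

Derivation:
Executing turtle program step by step:
Start: pos=(0,0), heading=0, pen down
REPEAT 2 [
  -- iteration 1/2 --
  FD 12: (0,0) -> (12,0) [heading=0, draw]
  PD: pen down
  LT 270: heading 0 -> 270
  LT 180: heading 270 -> 90
  -- iteration 2/2 --
  FD 12: (12,0) -> (12,12) [heading=90, draw]
  PD: pen down
  LT 270: heading 90 -> 0
  LT 180: heading 0 -> 180
]
Final: pos=(12,12), heading=180, 2 segment(s) drawn

Start position: (0, 0)
Final position: (12, 12)
Distance = 16.971; >= 1e-6 -> NOT closed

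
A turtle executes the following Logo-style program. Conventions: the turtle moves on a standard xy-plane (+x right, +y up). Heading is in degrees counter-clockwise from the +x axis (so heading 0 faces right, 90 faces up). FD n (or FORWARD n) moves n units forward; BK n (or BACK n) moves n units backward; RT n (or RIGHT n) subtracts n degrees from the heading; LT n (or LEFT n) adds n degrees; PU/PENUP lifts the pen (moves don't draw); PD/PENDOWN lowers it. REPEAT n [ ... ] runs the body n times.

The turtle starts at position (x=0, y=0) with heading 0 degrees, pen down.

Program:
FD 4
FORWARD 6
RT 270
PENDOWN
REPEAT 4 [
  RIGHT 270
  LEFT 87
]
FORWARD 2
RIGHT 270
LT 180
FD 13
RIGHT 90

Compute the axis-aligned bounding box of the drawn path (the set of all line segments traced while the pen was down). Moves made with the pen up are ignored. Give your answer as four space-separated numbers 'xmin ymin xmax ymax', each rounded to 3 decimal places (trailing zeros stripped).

Executing turtle program step by step:
Start: pos=(0,0), heading=0, pen down
FD 4: (0,0) -> (4,0) [heading=0, draw]
FD 6: (4,0) -> (10,0) [heading=0, draw]
RT 270: heading 0 -> 90
PD: pen down
REPEAT 4 [
  -- iteration 1/4 --
  RT 270: heading 90 -> 180
  LT 87: heading 180 -> 267
  -- iteration 2/4 --
  RT 270: heading 267 -> 357
  LT 87: heading 357 -> 84
  -- iteration 3/4 --
  RT 270: heading 84 -> 174
  LT 87: heading 174 -> 261
  -- iteration 4/4 --
  RT 270: heading 261 -> 351
  LT 87: heading 351 -> 78
]
FD 2: (10,0) -> (10.416,1.956) [heading=78, draw]
RT 270: heading 78 -> 168
LT 180: heading 168 -> 348
FD 13: (10.416,1.956) -> (23.132,-0.747) [heading=348, draw]
RT 90: heading 348 -> 258
Final: pos=(23.132,-0.747), heading=258, 4 segment(s) drawn

Segment endpoints: x in {0, 4, 10, 10.416, 23.132}, y in {-0.747, 0, 1.956}
xmin=0, ymin=-0.747, xmax=23.132, ymax=1.956

Answer: 0 -0.747 23.132 1.956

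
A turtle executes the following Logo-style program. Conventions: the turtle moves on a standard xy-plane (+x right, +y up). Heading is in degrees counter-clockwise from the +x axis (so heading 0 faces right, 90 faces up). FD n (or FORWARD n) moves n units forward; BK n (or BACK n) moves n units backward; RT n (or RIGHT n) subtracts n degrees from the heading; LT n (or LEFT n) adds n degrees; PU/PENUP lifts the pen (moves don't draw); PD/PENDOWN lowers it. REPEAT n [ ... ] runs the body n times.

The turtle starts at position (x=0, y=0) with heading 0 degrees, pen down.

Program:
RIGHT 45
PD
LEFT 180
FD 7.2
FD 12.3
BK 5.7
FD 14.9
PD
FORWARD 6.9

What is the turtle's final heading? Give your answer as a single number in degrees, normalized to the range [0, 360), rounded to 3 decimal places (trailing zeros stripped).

Executing turtle program step by step:
Start: pos=(0,0), heading=0, pen down
RT 45: heading 0 -> 315
PD: pen down
LT 180: heading 315 -> 135
FD 7.2: (0,0) -> (-5.091,5.091) [heading=135, draw]
FD 12.3: (-5.091,5.091) -> (-13.789,13.789) [heading=135, draw]
BK 5.7: (-13.789,13.789) -> (-9.758,9.758) [heading=135, draw]
FD 14.9: (-9.758,9.758) -> (-20.294,20.294) [heading=135, draw]
PD: pen down
FD 6.9: (-20.294,20.294) -> (-25.173,25.173) [heading=135, draw]
Final: pos=(-25.173,25.173), heading=135, 5 segment(s) drawn

Answer: 135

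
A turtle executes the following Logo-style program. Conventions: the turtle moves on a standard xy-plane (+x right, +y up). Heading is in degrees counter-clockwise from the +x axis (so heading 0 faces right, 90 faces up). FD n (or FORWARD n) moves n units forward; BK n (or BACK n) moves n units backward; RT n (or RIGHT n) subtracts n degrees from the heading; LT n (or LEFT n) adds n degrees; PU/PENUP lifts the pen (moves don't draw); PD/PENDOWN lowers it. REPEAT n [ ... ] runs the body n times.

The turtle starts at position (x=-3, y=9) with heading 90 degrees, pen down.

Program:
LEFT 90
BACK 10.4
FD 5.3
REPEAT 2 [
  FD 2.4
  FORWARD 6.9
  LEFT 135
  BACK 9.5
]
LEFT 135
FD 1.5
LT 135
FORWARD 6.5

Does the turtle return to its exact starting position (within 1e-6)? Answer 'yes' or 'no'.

Answer: no

Derivation:
Executing turtle program step by step:
Start: pos=(-3,9), heading=90, pen down
LT 90: heading 90 -> 180
BK 10.4: (-3,9) -> (7.4,9) [heading=180, draw]
FD 5.3: (7.4,9) -> (2.1,9) [heading=180, draw]
REPEAT 2 [
  -- iteration 1/2 --
  FD 2.4: (2.1,9) -> (-0.3,9) [heading=180, draw]
  FD 6.9: (-0.3,9) -> (-7.2,9) [heading=180, draw]
  LT 135: heading 180 -> 315
  BK 9.5: (-7.2,9) -> (-13.918,15.718) [heading=315, draw]
  -- iteration 2/2 --
  FD 2.4: (-13.918,15.718) -> (-12.22,14.02) [heading=315, draw]
  FD 6.9: (-12.22,14.02) -> (-7.341,9.141) [heading=315, draw]
  LT 135: heading 315 -> 90
  BK 9.5: (-7.341,9.141) -> (-7.341,-0.359) [heading=90, draw]
]
LT 135: heading 90 -> 225
FD 1.5: (-7.341,-0.359) -> (-8.402,-1.419) [heading=225, draw]
LT 135: heading 225 -> 0
FD 6.5: (-8.402,-1.419) -> (-1.902,-1.419) [heading=0, draw]
Final: pos=(-1.902,-1.419), heading=0, 10 segment(s) drawn

Start position: (-3, 9)
Final position: (-1.902, -1.419)
Distance = 10.477; >= 1e-6 -> NOT closed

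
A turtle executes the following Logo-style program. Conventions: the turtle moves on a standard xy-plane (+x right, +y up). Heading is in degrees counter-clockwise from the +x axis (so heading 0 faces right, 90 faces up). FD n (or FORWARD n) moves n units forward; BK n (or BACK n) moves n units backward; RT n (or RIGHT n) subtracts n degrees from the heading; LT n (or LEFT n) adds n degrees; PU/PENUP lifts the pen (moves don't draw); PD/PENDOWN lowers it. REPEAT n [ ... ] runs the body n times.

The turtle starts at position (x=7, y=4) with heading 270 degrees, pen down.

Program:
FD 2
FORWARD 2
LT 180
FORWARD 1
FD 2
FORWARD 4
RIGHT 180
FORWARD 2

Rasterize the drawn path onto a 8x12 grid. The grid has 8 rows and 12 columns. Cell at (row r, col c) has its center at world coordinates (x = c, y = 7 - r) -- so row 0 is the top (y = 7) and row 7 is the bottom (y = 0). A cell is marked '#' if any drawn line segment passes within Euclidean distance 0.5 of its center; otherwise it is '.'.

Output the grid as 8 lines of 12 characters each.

Answer: .......#....
.......#....
.......#....
.......#....
.......#....
.......#....
.......#....
.......#....

Derivation:
Segment 0: (7,4) -> (7,2)
Segment 1: (7,2) -> (7,0)
Segment 2: (7,0) -> (7,1)
Segment 3: (7,1) -> (7,3)
Segment 4: (7,3) -> (7,7)
Segment 5: (7,7) -> (7,5)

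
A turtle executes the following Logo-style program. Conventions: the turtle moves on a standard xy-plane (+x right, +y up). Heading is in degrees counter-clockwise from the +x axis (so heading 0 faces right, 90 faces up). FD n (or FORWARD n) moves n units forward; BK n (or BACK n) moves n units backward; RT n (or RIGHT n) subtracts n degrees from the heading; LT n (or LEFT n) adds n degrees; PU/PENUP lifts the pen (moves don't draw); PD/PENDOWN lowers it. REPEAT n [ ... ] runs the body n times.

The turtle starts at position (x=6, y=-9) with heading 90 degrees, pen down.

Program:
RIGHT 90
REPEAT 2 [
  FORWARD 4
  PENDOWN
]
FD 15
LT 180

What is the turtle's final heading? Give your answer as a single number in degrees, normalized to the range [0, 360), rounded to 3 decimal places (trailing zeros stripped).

Answer: 180

Derivation:
Executing turtle program step by step:
Start: pos=(6,-9), heading=90, pen down
RT 90: heading 90 -> 0
REPEAT 2 [
  -- iteration 1/2 --
  FD 4: (6,-9) -> (10,-9) [heading=0, draw]
  PD: pen down
  -- iteration 2/2 --
  FD 4: (10,-9) -> (14,-9) [heading=0, draw]
  PD: pen down
]
FD 15: (14,-9) -> (29,-9) [heading=0, draw]
LT 180: heading 0 -> 180
Final: pos=(29,-9), heading=180, 3 segment(s) drawn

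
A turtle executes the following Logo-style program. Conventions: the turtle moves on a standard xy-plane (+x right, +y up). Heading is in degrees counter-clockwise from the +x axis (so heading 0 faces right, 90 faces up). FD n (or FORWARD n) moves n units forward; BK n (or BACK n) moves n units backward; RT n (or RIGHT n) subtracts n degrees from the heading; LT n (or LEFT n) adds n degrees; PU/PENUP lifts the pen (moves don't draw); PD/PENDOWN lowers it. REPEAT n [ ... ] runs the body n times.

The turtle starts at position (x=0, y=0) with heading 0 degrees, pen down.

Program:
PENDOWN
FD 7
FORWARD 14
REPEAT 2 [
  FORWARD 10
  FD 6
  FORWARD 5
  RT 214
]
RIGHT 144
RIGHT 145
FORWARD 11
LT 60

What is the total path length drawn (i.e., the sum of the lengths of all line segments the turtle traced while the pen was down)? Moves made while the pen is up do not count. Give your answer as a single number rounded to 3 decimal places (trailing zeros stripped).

Answer: 74

Derivation:
Executing turtle program step by step:
Start: pos=(0,0), heading=0, pen down
PD: pen down
FD 7: (0,0) -> (7,0) [heading=0, draw]
FD 14: (7,0) -> (21,0) [heading=0, draw]
REPEAT 2 [
  -- iteration 1/2 --
  FD 10: (21,0) -> (31,0) [heading=0, draw]
  FD 6: (31,0) -> (37,0) [heading=0, draw]
  FD 5: (37,0) -> (42,0) [heading=0, draw]
  RT 214: heading 0 -> 146
  -- iteration 2/2 --
  FD 10: (42,0) -> (33.71,5.592) [heading=146, draw]
  FD 6: (33.71,5.592) -> (28.735,8.947) [heading=146, draw]
  FD 5: (28.735,8.947) -> (24.59,11.743) [heading=146, draw]
  RT 214: heading 146 -> 292
]
RT 144: heading 292 -> 148
RT 145: heading 148 -> 3
FD 11: (24.59,11.743) -> (35.575,12.319) [heading=3, draw]
LT 60: heading 3 -> 63
Final: pos=(35.575,12.319), heading=63, 9 segment(s) drawn

Segment lengths:
  seg 1: (0,0) -> (7,0), length = 7
  seg 2: (7,0) -> (21,0), length = 14
  seg 3: (21,0) -> (31,0), length = 10
  seg 4: (31,0) -> (37,0), length = 6
  seg 5: (37,0) -> (42,0), length = 5
  seg 6: (42,0) -> (33.71,5.592), length = 10
  seg 7: (33.71,5.592) -> (28.735,8.947), length = 6
  seg 8: (28.735,8.947) -> (24.59,11.743), length = 5
  seg 9: (24.59,11.743) -> (35.575,12.319), length = 11
Total = 74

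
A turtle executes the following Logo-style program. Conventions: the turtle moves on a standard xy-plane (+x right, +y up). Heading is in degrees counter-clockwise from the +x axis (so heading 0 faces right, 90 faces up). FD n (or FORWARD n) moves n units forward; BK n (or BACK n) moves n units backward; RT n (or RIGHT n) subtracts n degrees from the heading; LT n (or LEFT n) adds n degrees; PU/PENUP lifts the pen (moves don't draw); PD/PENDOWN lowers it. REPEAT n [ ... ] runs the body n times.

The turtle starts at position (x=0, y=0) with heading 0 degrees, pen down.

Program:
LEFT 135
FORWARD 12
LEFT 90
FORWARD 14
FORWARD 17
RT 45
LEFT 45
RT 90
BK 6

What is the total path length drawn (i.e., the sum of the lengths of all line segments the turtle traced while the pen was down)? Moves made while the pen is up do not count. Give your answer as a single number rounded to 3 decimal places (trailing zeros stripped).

Executing turtle program step by step:
Start: pos=(0,0), heading=0, pen down
LT 135: heading 0 -> 135
FD 12: (0,0) -> (-8.485,8.485) [heading=135, draw]
LT 90: heading 135 -> 225
FD 14: (-8.485,8.485) -> (-18.385,-1.414) [heading=225, draw]
FD 17: (-18.385,-1.414) -> (-30.406,-13.435) [heading=225, draw]
RT 45: heading 225 -> 180
LT 45: heading 180 -> 225
RT 90: heading 225 -> 135
BK 6: (-30.406,-13.435) -> (-26.163,-17.678) [heading=135, draw]
Final: pos=(-26.163,-17.678), heading=135, 4 segment(s) drawn

Segment lengths:
  seg 1: (0,0) -> (-8.485,8.485), length = 12
  seg 2: (-8.485,8.485) -> (-18.385,-1.414), length = 14
  seg 3: (-18.385,-1.414) -> (-30.406,-13.435), length = 17
  seg 4: (-30.406,-13.435) -> (-26.163,-17.678), length = 6
Total = 49

Answer: 49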